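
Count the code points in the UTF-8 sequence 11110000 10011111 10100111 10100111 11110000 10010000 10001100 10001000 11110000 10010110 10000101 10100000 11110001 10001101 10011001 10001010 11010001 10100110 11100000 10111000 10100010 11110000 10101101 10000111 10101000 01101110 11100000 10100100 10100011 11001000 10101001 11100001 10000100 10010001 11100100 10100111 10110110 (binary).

Byte at offset 0: 0xF0 = 11110000 → 4-byte char (#1). Advance 4.
Byte at offset 4: 0xF0 = 11110000 → 4-byte char (#2). Advance 4.
Byte at offset 8: 0xF0 = 11110000 → 4-byte char (#3). Advance 4.
Byte at offset 12: 0xF1 = 11110001 → 4-byte char (#4). Advance 4.
Byte at offset 16: 0xD1 = 11010001 → 2-byte char (#5). Advance 2.
Byte at offset 18: 0xE0 = 11100000 → 3-byte char (#6). Advance 3.
Byte at offset 21: 0xF0 = 11110000 → 4-byte char (#7). Advance 4.
Byte at offset 25: 0x6E = 01101110 → 1-byte char (#8). Advance 1.
Byte at offset 26: 0xE0 = 11100000 → 3-byte char (#9). Advance 3.
Byte at offset 29: 0xC8 = 11001000 → 2-byte char (#10). Advance 2.
Byte at offset 31: 0xE1 = 11100001 → 3-byte char (#11). Advance 3.
Byte at offset 34: 0xE4 = 11100100 → 3-byte char (#12). Advance 3.
Reached end at offset 37 after 12 code points.

12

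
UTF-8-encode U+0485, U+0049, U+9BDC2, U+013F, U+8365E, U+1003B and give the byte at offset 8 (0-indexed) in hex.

0xBF

U+0485 → 2-byte form D2 85 at offsets 0–1.
U+0049 → 1-byte form 49 at offsets 2–2.
U+9BDC2 → 4-byte form F2 9B B7 82 at offsets 3–6.
U+013F → 2-byte form C4 BF at offsets 7–8.
Offset 8 falls in char 4's range; it's byte 2 of C4 BF = 0xBF.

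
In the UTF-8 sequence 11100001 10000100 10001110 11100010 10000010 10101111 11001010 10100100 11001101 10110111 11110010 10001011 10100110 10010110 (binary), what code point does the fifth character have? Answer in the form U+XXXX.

U+8B996

Offset 0: leading byte 0xE1 = 11100001 → 3-byte char #1 = E1 84 8E.
Offset 3: leading byte 0xE2 = 11100010 → 3-byte char #2 = E2 82 AF.
Offset 6: leading byte 0xCA = 11001010 → 2-byte char #3 = CA A4.
Offset 8: leading byte 0xCD = 11001101 → 2-byte char #4 = CD B7.
Offset 10: leading byte 0xF2 = 11110010 → 4-byte char #5 = F2 8B A6 96.
Leading byte 0xF2 = 11110010 matches 11110xxx → 4-byte sequence.
Byte 1: 0xF2 = 11110010, payload 010 (3 bits).
Byte 2: 0x8B = 10001011 (10xxxxxx ✓), payload 001011.
Byte 3: 0xA6 = 10100110 (10xxxxxx ✓), payload 100110.
Byte 4: 0x96 = 10010110 (10xxxxxx ✓), payload 010110.
Concatenate: 010001011100110010110 = 0x8B996 (21 bits → U+8B996).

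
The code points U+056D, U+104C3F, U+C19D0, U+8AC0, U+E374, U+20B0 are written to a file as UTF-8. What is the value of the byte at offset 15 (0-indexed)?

U+056D → 2-byte form D5 AD at offsets 0–1.
U+104C3F → 4-byte form F4 84 B0 BF at offsets 2–5.
U+C19D0 → 4-byte form F3 81 A7 90 at offsets 6–9.
U+8AC0 → 3-byte form E8 AB 80 at offsets 10–12.
U+E374 → 3-byte form EE 8D B4 at offsets 13–15.
Offset 15 falls in char 5's range; it's byte 3 of EE 8D B4 = 0xB4.

0xB4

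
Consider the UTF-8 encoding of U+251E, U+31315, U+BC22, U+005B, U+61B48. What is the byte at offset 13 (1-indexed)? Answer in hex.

1-indexed offset 13 is 0-indexed offset 12.
U+251E → 3-byte form E2 94 9E at offsets 0–2.
U+31315 → 4-byte form F0 B1 8C 95 at offsets 3–6.
U+BC22 → 3-byte form EB B0 A2 at offsets 7–9.
U+005B → 1-byte form 5B at offsets 10–10.
U+61B48 → 4-byte form F1 A1 AD 88 at offsets 11–14.
Offset 12 falls in char 5's range; it's byte 2 of F1 A1 AD 88 = 0xA1.

0xA1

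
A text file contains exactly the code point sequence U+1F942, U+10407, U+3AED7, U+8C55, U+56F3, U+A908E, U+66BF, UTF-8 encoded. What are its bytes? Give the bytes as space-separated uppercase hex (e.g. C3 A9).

U+1F942: 4-byte form → F0 9F A5 82.
U+10407: 4-byte form → F0 90 90 87.
U+3AED7: 4-byte form → F0 BA BB 97.
U+8C55: 3-byte form → E8 B1 95.
U+56F3: 3-byte form → E5 9B B3.
U+A908E: 4-byte form → F2 A9 82 8E.
U+66BF: 3-byte form → E6 9A BF.
Concatenated (25 bytes): F0 9F A5 82 F0 90 90 87 F0 BA BB 97 E8 B1 95 E5 9B B3 F2 A9 82 8E E6 9A BF.

F0 9F A5 82 F0 90 90 87 F0 BA BB 97 E8 B1 95 E5 9B B3 F2 A9 82 8E E6 9A BF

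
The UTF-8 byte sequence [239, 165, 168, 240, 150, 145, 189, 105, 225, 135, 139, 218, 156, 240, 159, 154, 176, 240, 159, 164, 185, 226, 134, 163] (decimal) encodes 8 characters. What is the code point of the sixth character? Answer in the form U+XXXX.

Offset 0: leading byte 0xEF = 11101111 → 3-byte char #1 = EF A5 A8.
Offset 3: leading byte 0xF0 = 11110000 → 4-byte char #2 = F0 96 91 BD.
Offset 7: leading byte 0x69 = 01101001 → 1-byte char #3 = 69.
Offset 8: leading byte 0xE1 = 11100001 → 3-byte char #4 = E1 87 8B.
Offset 11: leading byte 0xDA = 11011010 → 2-byte char #5 = DA 9C.
Offset 13: leading byte 0xF0 = 11110000 → 4-byte char #6 = F0 9F 9A B0.
Leading byte 0xF0 = 11110000 matches 11110xxx → 4-byte sequence.
Byte 1: 0xF0 = 11110000, payload 000 (3 bits).
Byte 2: 0x9F = 10011111 (10xxxxxx ✓), payload 011111.
Byte 3: 0x9A = 10011010 (10xxxxxx ✓), payload 011010.
Byte 4: 0xB0 = 10110000 (10xxxxxx ✓), payload 110000.
Concatenate: 000011111011010110000 = 0x1F6B0 (21 bits → U+1F6B0).

U+1F6B0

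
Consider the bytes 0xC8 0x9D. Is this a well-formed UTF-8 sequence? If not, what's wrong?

valid

Leading byte 0xC8 = 11001000 → 2-byte form.
Continuation bytes 0x9D=10011101 all match 10xxxxxx.
Decoded value 0x21D is ≥ 0x80 (shortest form) and not a surrogate.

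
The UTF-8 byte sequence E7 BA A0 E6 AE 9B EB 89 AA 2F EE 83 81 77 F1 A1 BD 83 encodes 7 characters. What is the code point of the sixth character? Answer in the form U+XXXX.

U+0077

Offset 0: leading byte 0xE7 = 11100111 → 3-byte char #1 = E7 BA A0.
Offset 3: leading byte 0xE6 = 11100110 → 3-byte char #2 = E6 AE 9B.
Offset 6: leading byte 0xEB = 11101011 → 3-byte char #3 = EB 89 AA.
Offset 9: leading byte 0x2F = 00101111 → 1-byte char #4 = 2F.
Offset 10: leading byte 0xEE = 11101110 → 3-byte char #5 = EE 83 81.
Offset 13: leading byte 0x77 = 01110111 → 1-byte char #6 = 77.
Leading byte 0x77 = 01110111 matches 0xxxxxxx → 1-byte sequence.
Byte 1: 0x77 = 01110111, payload 1110111 (7 bits).
Concatenate: 1110111 = 0x77 (7 bits → U+0077).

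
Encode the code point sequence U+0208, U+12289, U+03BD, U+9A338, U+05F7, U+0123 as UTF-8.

U+0208: 2-byte form → C8 88.
U+12289: 4-byte form → F0 92 8A 89.
U+03BD: 2-byte form → CE BD.
U+9A338: 4-byte form → F2 9A 8C B8.
U+05F7: 2-byte form → D7 B7.
U+0123: 2-byte form → C4 A3.
Concatenated (16 bytes): C8 88 F0 92 8A 89 CE BD F2 9A 8C B8 D7 B7 C4 A3.

C8 88 F0 92 8A 89 CE BD F2 9A 8C B8 D7 B7 C4 A3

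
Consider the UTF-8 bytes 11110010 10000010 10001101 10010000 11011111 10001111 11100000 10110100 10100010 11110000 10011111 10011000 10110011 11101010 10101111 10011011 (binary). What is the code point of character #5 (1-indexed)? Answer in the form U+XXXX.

Offset 0: leading byte 0xF2 = 11110010 → 4-byte char #1 = F2 82 8D 90.
Offset 4: leading byte 0xDF = 11011111 → 2-byte char #2 = DF 8F.
Offset 6: leading byte 0xE0 = 11100000 → 3-byte char #3 = E0 B4 A2.
Offset 9: leading byte 0xF0 = 11110000 → 4-byte char #4 = F0 9F 98 B3.
Offset 13: leading byte 0xEA = 11101010 → 3-byte char #5 = EA AF 9B.
Leading byte 0xEA = 11101010 matches 1110xxxx → 3-byte sequence.
Byte 1: 0xEA = 11101010, payload 1010 (4 bits).
Byte 2: 0xAF = 10101111 (10xxxxxx ✓), payload 101111.
Byte 3: 0x9B = 10011011 (10xxxxxx ✓), payload 011011.
Concatenate: 1010101111011011 = 0xABDB (16 bits → U+ABDB).

U+ABDB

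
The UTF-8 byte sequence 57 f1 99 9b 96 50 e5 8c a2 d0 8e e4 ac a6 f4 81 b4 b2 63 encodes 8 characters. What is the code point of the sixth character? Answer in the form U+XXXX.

U+4B26

Offset 0: leading byte 0x57 = 01010111 → 1-byte char #1 = 57.
Offset 1: leading byte 0xF1 = 11110001 → 4-byte char #2 = F1 99 9B 96.
Offset 5: leading byte 0x50 = 01010000 → 1-byte char #3 = 50.
Offset 6: leading byte 0xE5 = 11100101 → 3-byte char #4 = E5 8C A2.
Offset 9: leading byte 0xD0 = 11010000 → 2-byte char #5 = D0 8E.
Offset 11: leading byte 0xE4 = 11100100 → 3-byte char #6 = E4 AC A6.
Leading byte 0xE4 = 11100100 matches 1110xxxx → 3-byte sequence.
Byte 1: 0xE4 = 11100100, payload 0100 (4 bits).
Byte 2: 0xAC = 10101100 (10xxxxxx ✓), payload 101100.
Byte 3: 0xA6 = 10100110 (10xxxxxx ✓), payload 100110.
Concatenate: 0100101100100110 = 0x4B26 (16 bits → U+4B26).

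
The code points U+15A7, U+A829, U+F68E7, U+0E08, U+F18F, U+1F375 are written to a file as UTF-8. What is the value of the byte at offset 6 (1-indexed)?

0xA9

1-indexed offset 6 is 0-indexed offset 5.
U+15A7 → 3-byte form E1 96 A7 at offsets 0–2.
U+A829 → 3-byte form EA A0 A9 at offsets 3–5.
Offset 5 falls in char 2's range; it's byte 3 of EA A0 A9 = 0xA9.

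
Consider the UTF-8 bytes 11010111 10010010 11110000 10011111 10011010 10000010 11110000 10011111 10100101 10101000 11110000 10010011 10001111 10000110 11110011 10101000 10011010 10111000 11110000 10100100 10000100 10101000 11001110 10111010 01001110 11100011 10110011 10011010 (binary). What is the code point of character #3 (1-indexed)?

U+1F968

Offset 0: leading byte 0xD7 = 11010111 → 2-byte char #1 = D7 92.
Offset 2: leading byte 0xF0 = 11110000 → 4-byte char #2 = F0 9F 9A 82.
Offset 6: leading byte 0xF0 = 11110000 → 4-byte char #3 = F0 9F A5 A8.
Leading byte 0xF0 = 11110000 matches 11110xxx → 4-byte sequence.
Byte 1: 0xF0 = 11110000, payload 000 (3 bits).
Byte 2: 0x9F = 10011111 (10xxxxxx ✓), payload 011111.
Byte 3: 0xA5 = 10100101 (10xxxxxx ✓), payload 100101.
Byte 4: 0xA8 = 10101000 (10xxxxxx ✓), payload 101000.
Concatenate: 000011111100101101000 = 0x1F968 (21 bits → U+1F968).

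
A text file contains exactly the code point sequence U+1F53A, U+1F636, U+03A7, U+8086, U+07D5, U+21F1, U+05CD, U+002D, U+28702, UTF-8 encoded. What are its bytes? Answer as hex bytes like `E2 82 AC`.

U+1F53A: 4-byte form → F0 9F 94 BA.
U+1F636: 4-byte form → F0 9F 98 B6.
U+03A7: 2-byte form → CE A7.
U+8086: 3-byte form → E8 82 86.
U+07D5: 2-byte form → DF 95.
U+21F1: 3-byte form → E2 87 B1.
U+05CD: 2-byte form → D7 8D.
U+002D: 1-byte form → 2D.
U+28702: 4-byte form → F0 A8 9C 82.
Concatenated (25 bytes): F0 9F 94 BA F0 9F 98 B6 CE A7 E8 82 86 DF 95 E2 87 B1 D7 8D 2D F0 A8 9C 82.

F0 9F 94 BA F0 9F 98 B6 CE A7 E8 82 86 DF 95 E2 87 B1 D7 8D 2D F0 A8 9C 82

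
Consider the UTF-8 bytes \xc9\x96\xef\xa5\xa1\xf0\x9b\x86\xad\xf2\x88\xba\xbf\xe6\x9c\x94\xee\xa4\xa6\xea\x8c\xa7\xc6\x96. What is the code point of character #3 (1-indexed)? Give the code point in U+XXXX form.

Offset 0: leading byte 0xC9 = 11001001 → 2-byte char #1 = C9 96.
Offset 2: leading byte 0xEF = 11101111 → 3-byte char #2 = EF A5 A1.
Offset 5: leading byte 0xF0 = 11110000 → 4-byte char #3 = F0 9B 86 AD.
Leading byte 0xF0 = 11110000 matches 11110xxx → 4-byte sequence.
Byte 1: 0xF0 = 11110000, payload 000 (3 bits).
Byte 2: 0x9B = 10011011 (10xxxxxx ✓), payload 011011.
Byte 3: 0x86 = 10000110 (10xxxxxx ✓), payload 000110.
Byte 4: 0xAD = 10101101 (10xxxxxx ✓), payload 101101.
Concatenate: 000011011000110101101 = 0x1B1AD (21 bits → U+1B1AD).

U+1B1AD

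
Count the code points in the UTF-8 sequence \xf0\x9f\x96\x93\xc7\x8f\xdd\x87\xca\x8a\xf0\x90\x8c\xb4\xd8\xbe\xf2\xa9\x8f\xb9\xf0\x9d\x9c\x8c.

Byte at offset 0: 0xF0 = 11110000 → 4-byte char (#1). Advance 4.
Byte at offset 4: 0xC7 = 11000111 → 2-byte char (#2). Advance 2.
Byte at offset 6: 0xDD = 11011101 → 2-byte char (#3). Advance 2.
Byte at offset 8: 0xCA = 11001010 → 2-byte char (#4). Advance 2.
Byte at offset 10: 0xF0 = 11110000 → 4-byte char (#5). Advance 4.
Byte at offset 14: 0xD8 = 11011000 → 2-byte char (#6). Advance 2.
Byte at offset 16: 0xF2 = 11110010 → 4-byte char (#7). Advance 4.
Byte at offset 20: 0xF0 = 11110000 → 4-byte char (#8). Advance 4.
Reached end at offset 24 after 8 code points.

8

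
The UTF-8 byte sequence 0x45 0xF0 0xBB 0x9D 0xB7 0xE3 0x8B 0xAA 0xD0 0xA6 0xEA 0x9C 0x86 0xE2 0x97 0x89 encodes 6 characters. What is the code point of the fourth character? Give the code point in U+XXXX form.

Offset 0: leading byte 0x45 = 01000101 → 1-byte char #1 = 45.
Offset 1: leading byte 0xF0 = 11110000 → 4-byte char #2 = F0 BB 9D B7.
Offset 5: leading byte 0xE3 = 11100011 → 3-byte char #3 = E3 8B AA.
Offset 8: leading byte 0xD0 = 11010000 → 2-byte char #4 = D0 A6.
Leading byte 0xD0 = 11010000 matches 110xxxxx → 2-byte sequence.
Byte 1: 0xD0 = 11010000, payload 10000 (5 bits).
Byte 2: 0xA6 = 10100110 (10xxxxxx ✓), payload 100110.
Concatenate: 10000100110 = 0x426 (11 bits → U+0426).

U+0426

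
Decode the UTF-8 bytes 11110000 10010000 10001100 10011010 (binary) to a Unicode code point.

U+1031A

Leading byte 0xF0 = 11110000 matches 11110xxx → 4-byte sequence.
Byte 1: 0xF0 = 11110000, payload 000 (3 bits).
Byte 2: 0x90 = 10010000 (10xxxxxx ✓), payload 010000.
Byte 3: 0x8C = 10001100 (10xxxxxx ✓), payload 001100.
Byte 4: 0x9A = 10011010 (10xxxxxx ✓), payload 011010.
Concatenate: 000010000001100011010 = 0x1031A (21 bits → U+1031A).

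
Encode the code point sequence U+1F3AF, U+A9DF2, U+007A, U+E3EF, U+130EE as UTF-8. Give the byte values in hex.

U+1F3AF: 4-byte form → F0 9F 8E AF.
U+A9DF2: 4-byte form → F2 A9 B7 B2.
U+007A: 1-byte form → 7A.
U+E3EF: 3-byte form → EE 8F AF.
U+130EE: 4-byte form → F0 93 83 AE.
Concatenated (16 bytes): F0 9F 8E AF F2 A9 B7 B2 7A EE 8F AF F0 93 83 AE.

F0 9F 8E AF F2 A9 B7 B2 7A EE 8F AF F0 93 83 AE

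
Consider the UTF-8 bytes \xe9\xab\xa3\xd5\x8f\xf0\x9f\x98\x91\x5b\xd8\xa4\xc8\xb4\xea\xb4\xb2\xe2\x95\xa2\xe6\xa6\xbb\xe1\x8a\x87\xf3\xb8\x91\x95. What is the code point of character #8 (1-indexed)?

U+2562

Offset 0: leading byte 0xE9 = 11101001 → 3-byte char #1 = E9 AB A3.
Offset 3: leading byte 0xD5 = 11010101 → 2-byte char #2 = D5 8F.
Offset 5: leading byte 0xF0 = 11110000 → 4-byte char #3 = F0 9F 98 91.
Offset 9: leading byte 0x5B = 01011011 → 1-byte char #4 = 5B.
Offset 10: leading byte 0xD8 = 11011000 → 2-byte char #5 = D8 A4.
Offset 12: leading byte 0xC8 = 11001000 → 2-byte char #6 = C8 B4.
Offset 14: leading byte 0xEA = 11101010 → 3-byte char #7 = EA B4 B2.
Offset 17: leading byte 0xE2 = 11100010 → 3-byte char #8 = E2 95 A2.
Leading byte 0xE2 = 11100010 matches 1110xxxx → 3-byte sequence.
Byte 1: 0xE2 = 11100010, payload 0010 (4 bits).
Byte 2: 0x95 = 10010101 (10xxxxxx ✓), payload 010101.
Byte 3: 0xA2 = 10100010 (10xxxxxx ✓), payload 100010.
Concatenate: 0010010101100010 = 0x2562 (16 bits → U+2562).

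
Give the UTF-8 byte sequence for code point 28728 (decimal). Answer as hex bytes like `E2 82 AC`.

U+7038 = 0x7038 = 28728 decimal. In range U+0800–U+FFFF → 3-byte form: 1110xxxx 10xxxxxx 10xxxxxx.
Binary (16 bits): 0111000000111000.
Split 4+6+6: 0111 | 000000 | 111000.
Byte 1: 11100111 = 0xE7.
Byte 2: 10000000 = 0x80.
Byte 3: 10111000 = 0xB8.

E7 80 B8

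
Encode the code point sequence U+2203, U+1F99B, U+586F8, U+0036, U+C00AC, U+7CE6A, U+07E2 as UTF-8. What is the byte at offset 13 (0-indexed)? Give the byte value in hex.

U+2203 → 3-byte form E2 88 83 at offsets 0–2.
U+1F99B → 4-byte form F0 9F A6 9B at offsets 3–6.
U+586F8 → 4-byte form F1 98 9B B8 at offsets 7–10.
U+0036 → 1-byte form 36 at offsets 11–11.
U+C00AC → 4-byte form F3 80 82 AC at offsets 12–15.
Offset 13 falls in char 5's range; it's byte 2 of F3 80 82 AC = 0x80.

0x80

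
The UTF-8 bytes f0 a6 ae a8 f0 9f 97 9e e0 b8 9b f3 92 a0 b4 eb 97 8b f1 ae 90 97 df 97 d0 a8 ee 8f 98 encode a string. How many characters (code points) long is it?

9

Byte at offset 0: 0xF0 = 11110000 → 4-byte char (#1). Advance 4.
Byte at offset 4: 0xF0 = 11110000 → 4-byte char (#2). Advance 4.
Byte at offset 8: 0xE0 = 11100000 → 3-byte char (#3). Advance 3.
Byte at offset 11: 0xF3 = 11110011 → 4-byte char (#4). Advance 4.
Byte at offset 15: 0xEB = 11101011 → 3-byte char (#5). Advance 3.
Byte at offset 18: 0xF1 = 11110001 → 4-byte char (#6). Advance 4.
Byte at offset 22: 0xDF = 11011111 → 2-byte char (#7). Advance 2.
Byte at offset 24: 0xD0 = 11010000 → 2-byte char (#8). Advance 2.
Byte at offset 26: 0xEE = 11101110 → 3-byte char (#9). Advance 3.
Reached end at offset 29 after 9 code points.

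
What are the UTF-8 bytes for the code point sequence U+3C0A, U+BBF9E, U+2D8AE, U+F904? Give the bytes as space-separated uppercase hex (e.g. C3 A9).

U+3C0A: 3-byte form → E3 B0 8A.
U+BBF9E: 4-byte form → F2 BB BE 9E.
U+2D8AE: 4-byte form → F0 AD A2 AE.
U+F904: 3-byte form → EF A4 84.
Concatenated (14 bytes): E3 B0 8A F2 BB BE 9E F0 AD A2 AE EF A4 84.

E3 B0 8A F2 BB BE 9E F0 AD A2 AE EF A4 84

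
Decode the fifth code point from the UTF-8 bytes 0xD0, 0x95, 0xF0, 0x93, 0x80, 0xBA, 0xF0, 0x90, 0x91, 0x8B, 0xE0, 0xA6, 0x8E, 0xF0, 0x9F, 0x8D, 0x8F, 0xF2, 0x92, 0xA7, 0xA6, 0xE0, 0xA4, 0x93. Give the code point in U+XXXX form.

Offset 0: leading byte 0xD0 = 11010000 → 2-byte char #1 = D0 95.
Offset 2: leading byte 0xF0 = 11110000 → 4-byte char #2 = F0 93 80 BA.
Offset 6: leading byte 0xF0 = 11110000 → 4-byte char #3 = F0 90 91 8B.
Offset 10: leading byte 0xE0 = 11100000 → 3-byte char #4 = E0 A6 8E.
Offset 13: leading byte 0xF0 = 11110000 → 4-byte char #5 = F0 9F 8D 8F.
Leading byte 0xF0 = 11110000 matches 11110xxx → 4-byte sequence.
Byte 1: 0xF0 = 11110000, payload 000 (3 bits).
Byte 2: 0x9F = 10011111 (10xxxxxx ✓), payload 011111.
Byte 3: 0x8D = 10001101 (10xxxxxx ✓), payload 001101.
Byte 4: 0x8F = 10001111 (10xxxxxx ✓), payload 001111.
Concatenate: 000011111001101001111 = 0x1F34F (21 bits → U+1F34F).

U+1F34F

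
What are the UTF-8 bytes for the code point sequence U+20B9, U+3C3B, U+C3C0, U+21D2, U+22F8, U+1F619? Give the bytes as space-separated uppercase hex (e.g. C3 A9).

E2 82 B9 E3 B0 BB EC 8F 80 E2 87 92 E2 8B B8 F0 9F 98 99

U+20B9: 3-byte form → E2 82 B9.
U+3C3B: 3-byte form → E3 B0 BB.
U+C3C0: 3-byte form → EC 8F 80.
U+21D2: 3-byte form → E2 87 92.
U+22F8: 3-byte form → E2 8B B8.
U+1F619: 4-byte form → F0 9F 98 99.
Concatenated (19 bytes): E2 82 B9 E3 B0 BB EC 8F 80 E2 87 92 E2 8B B8 F0 9F 98 99.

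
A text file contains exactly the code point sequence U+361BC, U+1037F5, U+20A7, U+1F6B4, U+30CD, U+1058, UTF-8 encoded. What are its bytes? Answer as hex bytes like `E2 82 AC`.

U+361BC: 4-byte form → F0 B6 86 BC.
U+1037F5: 4-byte form → F4 83 9F B5.
U+20A7: 3-byte form → E2 82 A7.
U+1F6B4: 4-byte form → F0 9F 9A B4.
U+30CD: 3-byte form → E3 83 8D.
U+1058: 3-byte form → E1 81 98.
Concatenated (21 bytes): F0 B6 86 BC F4 83 9F B5 E2 82 A7 F0 9F 9A B4 E3 83 8D E1 81 98.

F0 B6 86 BC F4 83 9F B5 E2 82 A7 F0 9F 9A B4 E3 83 8D E1 81 98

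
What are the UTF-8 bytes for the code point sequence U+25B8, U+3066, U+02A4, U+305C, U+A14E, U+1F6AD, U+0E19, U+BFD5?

U+25B8: 3-byte form → E2 96 B8.
U+3066: 3-byte form → E3 81 A6.
U+02A4: 2-byte form → CA A4.
U+305C: 3-byte form → E3 81 9C.
U+A14E: 3-byte form → EA 85 8E.
U+1F6AD: 4-byte form → F0 9F 9A AD.
U+0E19: 3-byte form → E0 B8 99.
U+BFD5: 3-byte form → EB BF 95.
Concatenated (24 bytes): E2 96 B8 E3 81 A6 CA A4 E3 81 9C EA 85 8E F0 9F 9A AD E0 B8 99 EB BF 95.

E2 96 B8 E3 81 A6 CA A4 E3 81 9C EA 85 8E F0 9F 9A AD E0 B8 99 EB BF 95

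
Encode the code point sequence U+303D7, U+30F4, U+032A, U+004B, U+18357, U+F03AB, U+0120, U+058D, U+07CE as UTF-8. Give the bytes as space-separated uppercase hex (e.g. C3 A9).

F0 B0 8F 97 E3 83 B4 CC AA 4B F0 98 8D 97 F3 B0 8E AB C4 A0 D6 8D DF 8E

U+303D7: 4-byte form → F0 B0 8F 97.
U+30F4: 3-byte form → E3 83 B4.
U+032A: 2-byte form → CC AA.
U+004B: 1-byte form → 4B.
U+18357: 4-byte form → F0 98 8D 97.
U+F03AB: 4-byte form → F3 B0 8E AB.
U+0120: 2-byte form → C4 A0.
U+058D: 2-byte form → D6 8D.
U+07CE: 2-byte form → DF 8E.
Concatenated (24 bytes): F0 B0 8F 97 E3 83 B4 CC AA 4B F0 98 8D 97 F3 B0 8E AB C4 A0 D6 8D DF 8E.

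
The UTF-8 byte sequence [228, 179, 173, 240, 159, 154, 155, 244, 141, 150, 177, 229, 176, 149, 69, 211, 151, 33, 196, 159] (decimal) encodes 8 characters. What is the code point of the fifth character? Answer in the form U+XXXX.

Offset 0: leading byte 0xE4 = 11100100 → 3-byte char #1 = E4 B3 AD.
Offset 3: leading byte 0xF0 = 11110000 → 4-byte char #2 = F0 9F 9A 9B.
Offset 7: leading byte 0xF4 = 11110100 → 4-byte char #3 = F4 8D 96 B1.
Offset 11: leading byte 0xE5 = 11100101 → 3-byte char #4 = E5 B0 95.
Offset 14: leading byte 0x45 = 01000101 → 1-byte char #5 = 45.
Leading byte 0x45 = 01000101 matches 0xxxxxxx → 1-byte sequence.
Byte 1: 0x45 = 01000101, payload 1000101 (7 bits).
Concatenate: 1000101 = 0x45 (7 bits → U+0045).

U+0045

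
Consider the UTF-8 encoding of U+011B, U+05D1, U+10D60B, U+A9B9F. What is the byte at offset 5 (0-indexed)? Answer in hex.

0x8D

U+011B → 2-byte form C4 9B at offsets 0–1.
U+05D1 → 2-byte form D7 91 at offsets 2–3.
U+10D60B → 4-byte form F4 8D 98 8B at offsets 4–7.
Offset 5 falls in char 3's range; it's byte 2 of F4 8D 98 8B = 0x8D.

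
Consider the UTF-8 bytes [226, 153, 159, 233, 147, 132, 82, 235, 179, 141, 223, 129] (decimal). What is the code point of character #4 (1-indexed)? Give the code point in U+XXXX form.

Offset 0: leading byte 0xE2 = 11100010 → 3-byte char #1 = E2 99 9F.
Offset 3: leading byte 0xE9 = 11101001 → 3-byte char #2 = E9 93 84.
Offset 6: leading byte 0x52 = 01010010 → 1-byte char #3 = 52.
Offset 7: leading byte 0xEB = 11101011 → 3-byte char #4 = EB B3 8D.
Leading byte 0xEB = 11101011 matches 1110xxxx → 3-byte sequence.
Byte 1: 0xEB = 11101011, payload 1011 (4 bits).
Byte 2: 0xB3 = 10110011 (10xxxxxx ✓), payload 110011.
Byte 3: 0x8D = 10001101 (10xxxxxx ✓), payload 001101.
Concatenate: 1011110011001101 = 0xBCCD (16 bits → U+BCCD).

U+BCCD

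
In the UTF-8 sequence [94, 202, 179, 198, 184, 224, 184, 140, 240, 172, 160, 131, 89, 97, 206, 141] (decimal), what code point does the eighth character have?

U+038D

Offset 0: leading byte 0x5E = 01011110 → 1-byte char #1 = 5E.
Offset 1: leading byte 0xCA = 11001010 → 2-byte char #2 = CA B3.
Offset 3: leading byte 0xC6 = 11000110 → 2-byte char #3 = C6 B8.
Offset 5: leading byte 0xE0 = 11100000 → 3-byte char #4 = E0 B8 8C.
Offset 8: leading byte 0xF0 = 11110000 → 4-byte char #5 = F0 AC A0 83.
Offset 12: leading byte 0x59 = 01011001 → 1-byte char #6 = 59.
Offset 13: leading byte 0x61 = 01100001 → 1-byte char #7 = 61.
Offset 14: leading byte 0xCE = 11001110 → 2-byte char #8 = CE 8D.
Leading byte 0xCE = 11001110 matches 110xxxxx → 2-byte sequence.
Byte 1: 0xCE = 11001110, payload 01110 (5 bits).
Byte 2: 0x8D = 10001101 (10xxxxxx ✓), payload 001101.
Concatenate: 01110001101 = 0x38D (11 bits → U+038D).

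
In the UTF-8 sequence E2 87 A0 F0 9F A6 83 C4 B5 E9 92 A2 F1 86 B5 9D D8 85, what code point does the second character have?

Offset 0: leading byte 0xE2 = 11100010 → 3-byte char #1 = E2 87 A0.
Offset 3: leading byte 0xF0 = 11110000 → 4-byte char #2 = F0 9F A6 83.
Leading byte 0xF0 = 11110000 matches 11110xxx → 4-byte sequence.
Byte 1: 0xF0 = 11110000, payload 000 (3 bits).
Byte 2: 0x9F = 10011111 (10xxxxxx ✓), payload 011111.
Byte 3: 0xA6 = 10100110 (10xxxxxx ✓), payload 100110.
Byte 4: 0x83 = 10000011 (10xxxxxx ✓), payload 000011.
Concatenate: 000011111100110000011 = 0x1F983 (21 bits → U+1F983).

U+1F983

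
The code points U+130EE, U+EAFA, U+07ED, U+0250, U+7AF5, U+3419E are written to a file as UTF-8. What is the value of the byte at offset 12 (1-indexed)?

1-indexed offset 12 is 0-indexed offset 11.
U+130EE → 4-byte form F0 93 83 AE at offsets 0–3.
U+EAFA → 3-byte form EE AB BA at offsets 4–6.
U+07ED → 2-byte form DF AD at offsets 7–8.
U+0250 → 2-byte form C9 90 at offsets 9–10.
U+7AF5 → 3-byte form E7 AB B5 at offsets 11–13.
Offset 11 falls in char 5's range; it's byte 1 of E7 AB B5 = 0xE7.

0xE7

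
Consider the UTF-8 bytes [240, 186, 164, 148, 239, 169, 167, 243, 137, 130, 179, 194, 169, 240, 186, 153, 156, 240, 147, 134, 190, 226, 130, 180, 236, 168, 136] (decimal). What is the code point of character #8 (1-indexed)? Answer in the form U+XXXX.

Offset 0: leading byte 0xF0 = 11110000 → 4-byte char #1 = F0 BA A4 94.
Offset 4: leading byte 0xEF = 11101111 → 3-byte char #2 = EF A9 A7.
Offset 7: leading byte 0xF3 = 11110011 → 4-byte char #3 = F3 89 82 B3.
Offset 11: leading byte 0xC2 = 11000010 → 2-byte char #4 = C2 A9.
Offset 13: leading byte 0xF0 = 11110000 → 4-byte char #5 = F0 BA 99 9C.
Offset 17: leading byte 0xF0 = 11110000 → 4-byte char #6 = F0 93 86 BE.
Offset 21: leading byte 0xE2 = 11100010 → 3-byte char #7 = E2 82 B4.
Offset 24: leading byte 0xEC = 11101100 → 3-byte char #8 = EC A8 88.
Leading byte 0xEC = 11101100 matches 1110xxxx → 3-byte sequence.
Byte 1: 0xEC = 11101100, payload 1100 (4 bits).
Byte 2: 0xA8 = 10101000 (10xxxxxx ✓), payload 101000.
Byte 3: 0x88 = 10001000 (10xxxxxx ✓), payload 001000.
Concatenate: 1100101000001000 = 0xCA08 (16 bits → U+CA08).

U+CA08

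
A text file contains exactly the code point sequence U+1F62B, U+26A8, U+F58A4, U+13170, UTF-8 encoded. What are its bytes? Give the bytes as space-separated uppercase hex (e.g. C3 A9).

U+1F62B: 4-byte form → F0 9F 98 AB.
U+26A8: 3-byte form → E2 9A A8.
U+F58A4: 4-byte form → F3 B5 A2 A4.
U+13170: 4-byte form → F0 93 85 B0.
Concatenated (15 bytes): F0 9F 98 AB E2 9A A8 F3 B5 A2 A4 F0 93 85 B0.

F0 9F 98 AB E2 9A A8 F3 B5 A2 A4 F0 93 85 B0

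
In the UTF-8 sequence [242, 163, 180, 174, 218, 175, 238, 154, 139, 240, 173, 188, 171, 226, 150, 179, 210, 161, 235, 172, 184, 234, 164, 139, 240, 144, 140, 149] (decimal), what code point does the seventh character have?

Offset 0: leading byte 0xF2 = 11110010 → 4-byte char #1 = F2 A3 B4 AE.
Offset 4: leading byte 0xDA = 11011010 → 2-byte char #2 = DA AF.
Offset 6: leading byte 0xEE = 11101110 → 3-byte char #3 = EE 9A 8B.
Offset 9: leading byte 0xF0 = 11110000 → 4-byte char #4 = F0 AD BC AB.
Offset 13: leading byte 0xE2 = 11100010 → 3-byte char #5 = E2 96 B3.
Offset 16: leading byte 0xD2 = 11010010 → 2-byte char #6 = D2 A1.
Offset 18: leading byte 0xEB = 11101011 → 3-byte char #7 = EB AC B8.
Leading byte 0xEB = 11101011 matches 1110xxxx → 3-byte sequence.
Byte 1: 0xEB = 11101011, payload 1011 (4 bits).
Byte 2: 0xAC = 10101100 (10xxxxxx ✓), payload 101100.
Byte 3: 0xB8 = 10111000 (10xxxxxx ✓), payload 111000.
Concatenate: 1011101100111000 = 0xBB38 (16 bits → U+BB38).

U+BB38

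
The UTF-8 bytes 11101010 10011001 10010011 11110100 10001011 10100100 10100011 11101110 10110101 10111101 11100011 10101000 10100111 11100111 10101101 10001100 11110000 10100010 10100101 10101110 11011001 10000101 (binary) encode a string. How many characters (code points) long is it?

Byte at offset 0: 0xEA = 11101010 → 3-byte char (#1). Advance 3.
Byte at offset 3: 0xF4 = 11110100 → 4-byte char (#2). Advance 4.
Byte at offset 7: 0xEE = 11101110 → 3-byte char (#3). Advance 3.
Byte at offset 10: 0xE3 = 11100011 → 3-byte char (#4). Advance 3.
Byte at offset 13: 0xE7 = 11100111 → 3-byte char (#5). Advance 3.
Byte at offset 16: 0xF0 = 11110000 → 4-byte char (#6). Advance 4.
Byte at offset 20: 0xD9 = 11011001 → 2-byte char (#7). Advance 2.
Reached end at offset 22 after 7 code points.

7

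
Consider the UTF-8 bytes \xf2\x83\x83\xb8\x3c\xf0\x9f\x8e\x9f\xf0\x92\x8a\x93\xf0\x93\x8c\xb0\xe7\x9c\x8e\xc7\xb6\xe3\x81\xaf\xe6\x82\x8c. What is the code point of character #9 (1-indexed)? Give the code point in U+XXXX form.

U+608C

Offset 0: leading byte 0xF2 = 11110010 → 4-byte char #1 = F2 83 83 B8.
Offset 4: leading byte 0x3C = 00111100 → 1-byte char #2 = 3C.
Offset 5: leading byte 0xF0 = 11110000 → 4-byte char #3 = F0 9F 8E 9F.
Offset 9: leading byte 0xF0 = 11110000 → 4-byte char #4 = F0 92 8A 93.
Offset 13: leading byte 0xF0 = 11110000 → 4-byte char #5 = F0 93 8C B0.
Offset 17: leading byte 0xE7 = 11100111 → 3-byte char #6 = E7 9C 8E.
Offset 20: leading byte 0xC7 = 11000111 → 2-byte char #7 = C7 B6.
Offset 22: leading byte 0xE3 = 11100011 → 3-byte char #8 = E3 81 AF.
Offset 25: leading byte 0xE6 = 11100110 → 3-byte char #9 = E6 82 8C.
Leading byte 0xE6 = 11100110 matches 1110xxxx → 3-byte sequence.
Byte 1: 0xE6 = 11100110, payload 0110 (4 bits).
Byte 2: 0x82 = 10000010 (10xxxxxx ✓), payload 000010.
Byte 3: 0x8C = 10001100 (10xxxxxx ✓), payload 001100.
Concatenate: 0110000010001100 = 0x608C (16 bits → U+608C).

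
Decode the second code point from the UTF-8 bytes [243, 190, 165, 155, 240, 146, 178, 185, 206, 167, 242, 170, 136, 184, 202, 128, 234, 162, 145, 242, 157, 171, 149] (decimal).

U+12CB9

Offset 0: leading byte 0xF3 = 11110011 → 4-byte char #1 = F3 BE A5 9B.
Offset 4: leading byte 0xF0 = 11110000 → 4-byte char #2 = F0 92 B2 B9.
Leading byte 0xF0 = 11110000 matches 11110xxx → 4-byte sequence.
Byte 1: 0xF0 = 11110000, payload 000 (3 bits).
Byte 2: 0x92 = 10010010 (10xxxxxx ✓), payload 010010.
Byte 3: 0xB2 = 10110010 (10xxxxxx ✓), payload 110010.
Byte 4: 0xB9 = 10111001 (10xxxxxx ✓), payload 111001.
Concatenate: 000010010110010111001 = 0x12CB9 (21 bits → U+12CB9).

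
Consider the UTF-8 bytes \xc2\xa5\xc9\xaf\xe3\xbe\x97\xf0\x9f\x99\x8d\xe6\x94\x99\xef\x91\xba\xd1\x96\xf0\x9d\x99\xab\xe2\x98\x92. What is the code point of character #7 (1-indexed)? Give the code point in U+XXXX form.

U+0456

Offset 0: leading byte 0xC2 = 11000010 → 2-byte char #1 = C2 A5.
Offset 2: leading byte 0xC9 = 11001001 → 2-byte char #2 = C9 AF.
Offset 4: leading byte 0xE3 = 11100011 → 3-byte char #3 = E3 BE 97.
Offset 7: leading byte 0xF0 = 11110000 → 4-byte char #4 = F0 9F 99 8D.
Offset 11: leading byte 0xE6 = 11100110 → 3-byte char #5 = E6 94 99.
Offset 14: leading byte 0xEF = 11101111 → 3-byte char #6 = EF 91 BA.
Offset 17: leading byte 0xD1 = 11010001 → 2-byte char #7 = D1 96.
Leading byte 0xD1 = 11010001 matches 110xxxxx → 2-byte sequence.
Byte 1: 0xD1 = 11010001, payload 10001 (5 bits).
Byte 2: 0x96 = 10010110 (10xxxxxx ✓), payload 010110.
Concatenate: 10001010110 = 0x456 (11 bits → U+0456).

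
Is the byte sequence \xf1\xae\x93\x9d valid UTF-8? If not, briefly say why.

Leading byte 0xF1 = 11110001 → 4-byte form.
Continuation bytes 0xAE=10101110, 0x93=10010011, 0x9D=10011101 all match 10xxxxxx.
Decoded value 0x6E4DD is ≥ 0x10000 (shortest form) and not a surrogate.

valid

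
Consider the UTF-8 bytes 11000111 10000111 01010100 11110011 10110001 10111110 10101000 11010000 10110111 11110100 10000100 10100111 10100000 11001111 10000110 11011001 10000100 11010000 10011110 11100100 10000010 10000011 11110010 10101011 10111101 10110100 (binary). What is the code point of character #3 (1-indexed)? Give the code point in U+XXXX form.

Offset 0: leading byte 0xC7 = 11000111 → 2-byte char #1 = C7 87.
Offset 2: leading byte 0x54 = 01010100 → 1-byte char #2 = 54.
Offset 3: leading byte 0xF3 = 11110011 → 4-byte char #3 = F3 B1 BE A8.
Leading byte 0xF3 = 11110011 matches 11110xxx → 4-byte sequence.
Byte 1: 0xF3 = 11110011, payload 011 (3 bits).
Byte 2: 0xB1 = 10110001 (10xxxxxx ✓), payload 110001.
Byte 3: 0xBE = 10111110 (10xxxxxx ✓), payload 111110.
Byte 4: 0xA8 = 10101000 (10xxxxxx ✓), payload 101000.
Concatenate: 011110001111110101000 = 0xF1FA8 (21 bits → U+F1FA8).

U+F1FA8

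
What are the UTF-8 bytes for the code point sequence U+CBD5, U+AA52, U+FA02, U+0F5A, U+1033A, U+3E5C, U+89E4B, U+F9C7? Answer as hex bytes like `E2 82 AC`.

EC AF 95 EA A9 92 EF A8 82 E0 BD 9A F0 90 8C BA E3 B9 9C F2 89 B9 8B EF A7 87

U+CBD5: 3-byte form → EC AF 95.
U+AA52: 3-byte form → EA A9 92.
U+FA02: 3-byte form → EF A8 82.
U+0F5A: 3-byte form → E0 BD 9A.
U+1033A: 4-byte form → F0 90 8C BA.
U+3E5C: 3-byte form → E3 B9 9C.
U+89E4B: 4-byte form → F2 89 B9 8B.
U+F9C7: 3-byte form → EF A7 87.
Concatenated (26 bytes): EC AF 95 EA A9 92 EF A8 82 E0 BD 9A F0 90 8C BA E3 B9 9C F2 89 B9 8B EF A7 87.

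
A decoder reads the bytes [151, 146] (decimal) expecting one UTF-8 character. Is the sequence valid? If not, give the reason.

invalid (continuation byte with no leading byte)

Byte 0x97 = 10010111 has the form 10xxxxxx — a continuation byte — but there is no preceding leading byte.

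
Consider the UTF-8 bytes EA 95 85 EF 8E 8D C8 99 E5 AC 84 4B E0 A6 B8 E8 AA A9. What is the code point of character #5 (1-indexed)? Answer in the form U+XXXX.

Offset 0: leading byte 0xEA = 11101010 → 3-byte char #1 = EA 95 85.
Offset 3: leading byte 0xEF = 11101111 → 3-byte char #2 = EF 8E 8D.
Offset 6: leading byte 0xC8 = 11001000 → 2-byte char #3 = C8 99.
Offset 8: leading byte 0xE5 = 11100101 → 3-byte char #4 = E5 AC 84.
Offset 11: leading byte 0x4B = 01001011 → 1-byte char #5 = 4B.
Leading byte 0x4B = 01001011 matches 0xxxxxxx → 1-byte sequence.
Byte 1: 0x4B = 01001011, payload 1001011 (7 bits).
Concatenate: 1001011 = 0x4B (7 bits → U+004B).

U+004B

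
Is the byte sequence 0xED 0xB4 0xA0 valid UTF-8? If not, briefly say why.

invalid (encodes a surrogate (U+D800–U+DFFF))

Structurally a 3-byte sequence; payload = 0xDD20.
But 0xDD20 is in U+D800–U+DFFF, the surrogate range. Surrogates are not Unicode scalar values and are forbidden in UTF-8.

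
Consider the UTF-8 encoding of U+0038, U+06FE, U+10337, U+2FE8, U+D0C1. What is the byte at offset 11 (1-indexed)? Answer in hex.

0xED

1-indexed offset 11 is 0-indexed offset 10.
U+0038 → 1-byte form 38 at offsets 0–0.
U+06FE → 2-byte form DB BE at offsets 1–2.
U+10337 → 4-byte form F0 90 8C B7 at offsets 3–6.
U+2FE8 → 3-byte form E2 BF A8 at offsets 7–9.
U+D0C1 → 3-byte form ED 83 81 at offsets 10–12.
Offset 10 falls in char 5's range; it's byte 1 of ED 83 81 = 0xED.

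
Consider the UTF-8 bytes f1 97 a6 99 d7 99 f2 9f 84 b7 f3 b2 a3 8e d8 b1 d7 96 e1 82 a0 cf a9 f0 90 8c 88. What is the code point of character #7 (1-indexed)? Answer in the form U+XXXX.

Offset 0: leading byte 0xF1 = 11110001 → 4-byte char #1 = F1 97 A6 99.
Offset 4: leading byte 0xD7 = 11010111 → 2-byte char #2 = D7 99.
Offset 6: leading byte 0xF2 = 11110010 → 4-byte char #3 = F2 9F 84 B7.
Offset 10: leading byte 0xF3 = 11110011 → 4-byte char #4 = F3 B2 A3 8E.
Offset 14: leading byte 0xD8 = 11011000 → 2-byte char #5 = D8 B1.
Offset 16: leading byte 0xD7 = 11010111 → 2-byte char #6 = D7 96.
Offset 18: leading byte 0xE1 = 11100001 → 3-byte char #7 = E1 82 A0.
Leading byte 0xE1 = 11100001 matches 1110xxxx → 3-byte sequence.
Byte 1: 0xE1 = 11100001, payload 0001 (4 bits).
Byte 2: 0x82 = 10000010 (10xxxxxx ✓), payload 000010.
Byte 3: 0xA0 = 10100000 (10xxxxxx ✓), payload 100000.
Concatenate: 0001000010100000 = 0x10A0 (16 bits → U+10A0).

U+10A0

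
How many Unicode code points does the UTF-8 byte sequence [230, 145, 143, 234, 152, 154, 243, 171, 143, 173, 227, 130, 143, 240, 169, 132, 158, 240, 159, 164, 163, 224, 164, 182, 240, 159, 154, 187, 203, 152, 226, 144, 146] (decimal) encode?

Byte at offset 0: 0xE6 = 11100110 → 3-byte char (#1). Advance 3.
Byte at offset 3: 0xEA = 11101010 → 3-byte char (#2). Advance 3.
Byte at offset 6: 0xF3 = 11110011 → 4-byte char (#3). Advance 4.
Byte at offset 10: 0xE3 = 11100011 → 3-byte char (#4). Advance 3.
Byte at offset 13: 0xF0 = 11110000 → 4-byte char (#5). Advance 4.
Byte at offset 17: 0xF0 = 11110000 → 4-byte char (#6). Advance 4.
Byte at offset 21: 0xE0 = 11100000 → 3-byte char (#7). Advance 3.
Byte at offset 24: 0xF0 = 11110000 → 4-byte char (#8). Advance 4.
Byte at offset 28: 0xCB = 11001011 → 2-byte char (#9). Advance 2.
Byte at offset 30: 0xE2 = 11100010 → 3-byte char (#10). Advance 3.
Reached end at offset 33 after 10 code points.

10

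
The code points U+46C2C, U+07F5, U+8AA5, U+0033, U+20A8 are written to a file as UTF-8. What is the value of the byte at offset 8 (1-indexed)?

1-indexed offset 8 is 0-indexed offset 7.
U+46C2C → 4-byte form F1 86 B0 AC at offsets 0–3.
U+07F5 → 2-byte form DF B5 at offsets 4–5.
U+8AA5 → 3-byte form E8 AA A5 at offsets 6–8.
Offset 7 falls in char 3's range; it's byte 2 of E8 AA A5 = 0xAA.

0xAA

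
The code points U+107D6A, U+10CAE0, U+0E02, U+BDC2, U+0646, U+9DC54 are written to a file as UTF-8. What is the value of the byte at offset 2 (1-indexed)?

0x87

1-indexed offset 2 is 0-indexed offset 1.
U+107D6A → 4-byte form F4 87 B5 AA at offsets 0–3.
Offset 1 falls in char 1's range; it's byte 2 of F4 87 B5 AA = 0x87.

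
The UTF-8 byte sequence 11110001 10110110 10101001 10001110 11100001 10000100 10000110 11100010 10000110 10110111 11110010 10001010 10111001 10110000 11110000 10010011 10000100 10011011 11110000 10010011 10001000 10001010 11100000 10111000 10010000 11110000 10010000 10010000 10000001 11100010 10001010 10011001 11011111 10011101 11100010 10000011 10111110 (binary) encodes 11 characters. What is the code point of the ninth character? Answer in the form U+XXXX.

Offset 0: leading byte 0xF1 = 11110001 → 4-byte char #1 = F1 B6 A9 8E.
Offset 4: leading byte 0xE1 = 11100001 → 3-byte char #2 = E1 84 86.
Offset 7: leading byte 0xE2 = 11100010 → 3-byte char #3 = E2 86 B7.
Offset 10: leading byte 0xF2 = 11110010 → 4-byte char #4 = F2 8A B9 B0.
Offset 14: leading byte 0xF0 = 11110000 → 4-byte char #5 = F0 93 84 9B.
Offset 18: leading byte 0xF0 = 11110000 → 4-byte char #6 = F0 93 88 8A.
Offset 22: leading byte 0xE0 = 11100000 → 3-byte char #7 = E0 B8 90.
Offset 25: leading byte 0xF0 = 11110000 → 4-byte char #8 = F0 90 90 81.
Offset 29: leading byte 0xE2 = 11100010 → 3-byte char #9 = E2 8A 99.
Leading byte 0xE2 = 11100010 matches 1110xxxx → 3-byte sequence.
Byte 1: 0xE2 = 11100010, payload 0010 (4 bits).
Byte 2: 0x8A = 10001010 (10xxxxxx ✓), payload 001010.
Byte 3: 0x99 = 10011001 (10xxxxxx ✓), payload 011001.
Concatenate: 0010001010011001 = 0x2299 (16 bits → U+2299).

U+2299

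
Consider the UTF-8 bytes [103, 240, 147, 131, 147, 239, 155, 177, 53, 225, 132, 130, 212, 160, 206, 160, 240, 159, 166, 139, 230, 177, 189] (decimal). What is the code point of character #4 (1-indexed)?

Offset 0: leading byte 0x67 = 01100111 → 1-byte char #1 = 67.
Offset 1: leading byte 0xF0 = 11110000 → 4-byte char #2 = F0 93 83 93.
Offset 5: leading byte 0xEF = 11101111 → 3-byte char #3 = EF 9B B1.
Offset 8: leading byte 0x35 = 00110101 → 1-byte char #4 = 35.
Leading byte 0x35 = 00110101 matches 0xxxxxxx → 1-byte sequence.
Byte 1: 0x35 = 00110101, payload 0110101 (7 bits).
Concatenate: 0110101 = 0x35 (7 bits → U+0035).

U+0035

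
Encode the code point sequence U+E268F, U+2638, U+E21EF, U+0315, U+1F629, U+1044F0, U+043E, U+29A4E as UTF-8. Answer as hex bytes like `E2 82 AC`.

U+E268F: 4-byte form → F3 A2 9A 8F.
U+2638: 3-byte form → E2 98 B8.
U+E21EF: 4-byte form → F3 A2 87 AF.
U+0315: 2-byte form → CC 95.
U+1F629: 4-byte form → F0 9F 98 A9.
U+1044F0: 4-byte form → F4 84 93 B0.
U+043E: 2-byte form → D0 BE.
U+29A4E: 4-byte form → F0 A9 A9 8E.
Concatenated (27 bytes): F3 A2 9A 8F E2 98 B8 F3 A2 87 AF CC 95 F0 9F 98 A9 F4 84 93 B0 D0 BE F0 A9 A9 8E.

F3 A2 9A 8F E2 98 B8 F3 A2 87 AF CC 95 F0 9F 98 A9 F4 84 93 B0 D0 BE F0 A9 A9 8E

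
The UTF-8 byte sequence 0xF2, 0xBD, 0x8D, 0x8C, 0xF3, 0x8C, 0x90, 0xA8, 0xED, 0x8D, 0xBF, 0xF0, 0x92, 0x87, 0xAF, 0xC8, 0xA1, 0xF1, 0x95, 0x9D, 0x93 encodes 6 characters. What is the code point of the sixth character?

U+55753

Offset 0: leading byte 0xF2 = 11110010 → 4-byte char #1 = F2 BD 8D 8C.
Offset 4: leading byte 0xF3 = 11110011 → 4-byte char #2 = F3 8C 90 A8.
Offset 8: leading byte 0xED = 11101101 → 3-byte char #3 = ED 8D BF.
Offset 11: leading byte 0xF0 = 11110000 → 4-byte char #4 = F0 92 87 AF.
Offset 15: leading byte 0xC8 = 11001000 → 2-byte char #5 = C8 A1.
Offset 17: leading byte 0xF1 = 11110001 → 4-byte char #6 = F1 95 9D 93.
Leading byte 0xF1 = 11110001 matches 11110xxx → 4-byte sequence.
Byte 1: 0xF1 = 11110001, payload 001 (3 bits).
Byte 2: 0x95 = 10010101 (10xxxxxx ✓), payload 010101.
Byte 3: 0x9D = 10011101 (10xxxxxx ✓), payload 011101.
Byte 4: 0x93 = 10010011 (10xxxxxx ✓), payload 010011.
Concatenate: 001010101011101010011 = 0x55753 (21 bits → U+55753).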